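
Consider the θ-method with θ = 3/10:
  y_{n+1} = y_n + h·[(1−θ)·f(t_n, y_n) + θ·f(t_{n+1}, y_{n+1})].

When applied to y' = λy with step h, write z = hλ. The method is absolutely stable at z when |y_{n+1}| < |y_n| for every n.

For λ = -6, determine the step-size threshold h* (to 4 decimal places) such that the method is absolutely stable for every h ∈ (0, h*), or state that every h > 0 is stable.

Test eqn y'=λy, z=hλ:
  y_{n+1} = y_n + z·[7/10·y_n + 3/10·y_{n+1}] ⇒ (1 − 3/10z)y_{n+1} = (1 + 7/10z)y_n
  R(z) = (1 + 7/10z)/(1 − 3/10z).

Need |R(x)|<1, x<0.
x=-0.99: |R|=0.2367
R=−1: 1+7/10x = −1+3/10x ⇒ -2/5x=2 ⇒ x=2/(-2/5)=-5.0000
Confirm numerically:
  x=-4.392: |R|=0.89506 <1
  x=-4.150: |R|=0.84855 <1
  x=-3.726: |R|=0.75937 <1
  x=-5.526: |R|=1.07916 >1
  x=-5.359: |R|=1.05507 >1
  x=-5.059: |R|=1.00937 >1
Interval (-5.0000, 0).

(-5.0000,0); λ=-6 ⇒ h* = (5)/6 = 0.8333.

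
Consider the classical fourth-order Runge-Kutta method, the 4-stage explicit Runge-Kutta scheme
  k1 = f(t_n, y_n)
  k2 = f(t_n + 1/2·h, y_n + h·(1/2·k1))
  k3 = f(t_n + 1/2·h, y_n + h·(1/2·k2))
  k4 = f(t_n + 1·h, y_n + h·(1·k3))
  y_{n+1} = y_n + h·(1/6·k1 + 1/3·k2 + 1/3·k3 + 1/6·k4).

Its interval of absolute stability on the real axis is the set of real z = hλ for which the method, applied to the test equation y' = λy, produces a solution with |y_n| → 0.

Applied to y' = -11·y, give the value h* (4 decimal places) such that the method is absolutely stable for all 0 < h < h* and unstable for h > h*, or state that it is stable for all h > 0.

With y'=λy (z=hλ):
  order 4, 4-stage ⇒ R(z)=1+z+z^2/2+z^3/6+z^4/24
  (e.g. R(-1.48)=0.27481, |R|=0.27481)

Solve |R(x)|<1 on ℝ⁻.
x=-1.48: |R|=0.2748
|R(-1.52)|=0.2723 |R(-1.22)|=0.3139 |R(-1.12)|=0.3386
Bisect:
  x_lo=-3.0891 |R|=1.5633  x_hi=-0.3916 |R|=0.6761
  mid=-1.74031 |R|=0.27776 →hi
  mid=-2.41469 |R|=0.57067 →hi
  mid=-2.75188 |R|=0.95078 →hi
  mid=-2.92048 |R|=1.22369 →lo
  mid=-2.83618 |R|=1.07947 →lo
  mid=-2.79403 |R|=1.01325 →lo
  mid=-2.77296 |R|=0.98156 →hi
  mid=-2.78349 |R|=0.99729 →hi
  mid=-2.78876 |R|=1.00524 →lo
  ...
  [-2.78530,-2.78514] ⇒ x*=-2.7853
Interval (-2.7853, 0).

(-2.7853,0); λ=-11 ⇒ h* = 0.2532.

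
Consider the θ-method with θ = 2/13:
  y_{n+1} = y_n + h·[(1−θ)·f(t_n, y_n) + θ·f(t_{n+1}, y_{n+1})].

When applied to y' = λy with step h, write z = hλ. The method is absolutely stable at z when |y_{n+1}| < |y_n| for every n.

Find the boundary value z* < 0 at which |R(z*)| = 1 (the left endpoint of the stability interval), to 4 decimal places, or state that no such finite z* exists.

Set f=λy, z=hλ:
  y_{n+1} = y_n + z·[11/13·y_n + 2/13·y_{n+1}] ⇒ (1 − 2/13z)y_{n+1} = (1 + 11/13z)y_n
  ⇒ R(z) = (1 + 11/13z)/(1 − 2/13z).

Solve |R(x)|<1 on ℝ⁻.
x=-0.54: |R|=0.5014
R=−1: 1+11/13x = −1+2/13x ⇒ -9/13x=2 ⇒ x=2/(-9/13)=-2.8889
Confirm numerically:
  x=-2.522: |R|=0.81700 <1
  x=-2.481: |R|=0.79562 <1
  x=-2.146: |R|=0.61335 <1
  x=-1.305: |R|=0.08680 <1
  x=-3.194: |R|=1.14163 >1
  x=-3.118: |R|=1.10719 >1
  x=-3.063: |R|=1.08193 >1
So |R|<1 on (-2.8889, 0).

left endpoint -2.8889.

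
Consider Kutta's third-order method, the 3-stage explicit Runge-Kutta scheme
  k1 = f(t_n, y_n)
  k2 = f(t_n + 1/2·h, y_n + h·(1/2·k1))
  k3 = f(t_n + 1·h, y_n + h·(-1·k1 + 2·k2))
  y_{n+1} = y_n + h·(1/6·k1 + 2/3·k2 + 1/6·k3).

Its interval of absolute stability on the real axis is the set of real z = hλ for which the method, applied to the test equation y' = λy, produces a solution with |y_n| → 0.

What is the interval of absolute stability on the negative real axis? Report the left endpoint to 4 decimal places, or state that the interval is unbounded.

On y'=λy, z=hλ:
  order 3, 3-stage ⇒ R(z)=1+z+z^2/2+z^3/6
  (e.g. R(-0.43)=0.64920, |R|=0.64920)

Solve |R(x)|<1 on ℝ⁻.
x=-0.43: |R|=0.6492
|R(-2.83)|=1.6031 |R(-2.34)|=0.7377 |R(-1.68)|=0.0591
Bisect:
  x_lo=-3.0016 |R|=2.0040  x_hi=-0.0823 |R|=0.9210
  mid=-1.54193 |R|=0.03584 →hi
  mid=-2.27177 |R|=0.64537 →hi
  mid=-2.63669 |R|=1.21572 →lo
  mid=-2.45423 |R|=0.90634 →hi
  mid=-2.54546 |R|=1.05460 →lo
  mid=-2.49984 |R|=0.97891 →hi
  mid=-2.52265 |R|=1.01636 →lo
  ...
  [-2.51285,-2.51267] ⇒ x*=-2.5127
Interval (-2.5127, 0).

(-2.5127, 0).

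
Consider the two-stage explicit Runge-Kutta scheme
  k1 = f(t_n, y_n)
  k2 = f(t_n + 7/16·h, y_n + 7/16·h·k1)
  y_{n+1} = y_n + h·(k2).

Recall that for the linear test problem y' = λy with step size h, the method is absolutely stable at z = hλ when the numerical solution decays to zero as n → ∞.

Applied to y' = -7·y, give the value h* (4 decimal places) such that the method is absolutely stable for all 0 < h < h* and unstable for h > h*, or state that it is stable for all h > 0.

Set f=λy, z=hλ:
  k1=λy_n ⇒ h·k1=z·y_n;  k2=λ(1+7/16z)y_n ⇒ h·k2=z(1+7/16z)y_n
  y_{n+1}/y_n = 1 + z(1+7/16z) = 1 + z + 7/16z²
  ⇒ R(z) = 1 + z + 7/16z².

Solve |R(x)|<1 on ℝ⁻.
x=-1.2: |R|=0.4300
R=1: x+7/16x²=0 ⇒ x=−16/7=-2.2857; min R=1−1/(4·7/16)=0.4286>−1
Confirm numerically:
  x=-1.609: |R|=0.52364 <1
  x=-1.323: |R|=0.44277 <1
  x=-1.296: |R|=0.43883 <1
  x=-2.580: |R|=1.33218 >1
  x=-2.481: |R|=1.21197 >1
  x=-2.343: |R|=1.05872 >1
Interval (-2.2857, 0).

(-2.2857,0); λ=-7 ⇒ h* = (16/7)/7 = 0.3265.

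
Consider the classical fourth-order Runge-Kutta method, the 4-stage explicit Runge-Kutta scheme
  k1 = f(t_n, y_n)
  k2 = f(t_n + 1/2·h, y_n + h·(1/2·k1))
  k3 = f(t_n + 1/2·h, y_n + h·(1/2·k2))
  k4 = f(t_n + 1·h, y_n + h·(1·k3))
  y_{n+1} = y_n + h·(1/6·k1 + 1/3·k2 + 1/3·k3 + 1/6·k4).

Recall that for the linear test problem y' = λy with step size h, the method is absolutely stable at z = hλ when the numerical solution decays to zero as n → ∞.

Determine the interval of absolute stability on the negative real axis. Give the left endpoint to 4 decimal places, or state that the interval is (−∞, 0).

Set f=λy, z=hλ:
  order 4, 4-stage ⇒ R(z)=1+z+z^2/2+z^3/6+z^4/24
  (e.g. R(-0.8)=0.45173, |R|=0.45173)

Solve |R(x)|<1 on ℝ⁻.
x=-0.8: |R|=0.4517
|R(-3.16)|=1.7284 |R(-3.11)|=1.6106 |R(-2.81)|=1.0379
Bisect:
  x_lo=-3.4798 |R|=2.6615  x_hi=-0.1842 |R|=0.8318
  mid=-1.83201 |R|=0.29069 →hi
  mid=-2.65591 |R|=0.82183 →hi
  mid=-3.06787 |R|=1.51660 →lo
  mid=-2.86189 |R|=1.12176 →lo
  mid=-2.75890 |R|=0.96093 →hi
  mid=-2.81040 |R|=1.03851 →lo
  mid=-2.78465 |R|=0.99903 →hi
  ...
  [-2.78545,-2.78525] ⇒ x*=-2.7853
So |R|<1 on (-2.7853, 0).

(-2.7853, 0).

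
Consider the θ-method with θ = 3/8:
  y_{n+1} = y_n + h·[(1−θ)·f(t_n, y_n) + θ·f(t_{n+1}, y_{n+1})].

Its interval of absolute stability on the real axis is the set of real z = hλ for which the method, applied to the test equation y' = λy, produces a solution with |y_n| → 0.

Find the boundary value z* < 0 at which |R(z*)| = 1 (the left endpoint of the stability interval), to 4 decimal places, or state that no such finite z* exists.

left endpoint -8.0000.

With y'=λy (z=hλ):
  y_{n+1} = y_n + z·[5/8·y_n + 3/8·y_{n+1}] ⇒ (1 − 3/8z)y_{n+1} = (1 + 5/8z)y_n
  so R(z) = (1 + 5/8z)/(1 − 3/8z).

Solve |R(x)|<1 on ℝ⁻.
x=-1.45: |R|=0.0607
R=−1: 1+5/8x = −1+3/8x ⇒ -1/4x=2 ⇒ x=2/(-1/4)=-8.0000
Confirm numerically:
  x=-7.760: |R|=0.98465 <1
  x=-6.599: |R|=0.89920 <1
  x=-6.577: |R|=0.89737 <1
  x=-4.146: |R|=0.62286 <1
  x=-8.558: |R|=1.03314 >1
  x=-8.244: |R|=1.01491 >1
Stable set (-8.0000, 0).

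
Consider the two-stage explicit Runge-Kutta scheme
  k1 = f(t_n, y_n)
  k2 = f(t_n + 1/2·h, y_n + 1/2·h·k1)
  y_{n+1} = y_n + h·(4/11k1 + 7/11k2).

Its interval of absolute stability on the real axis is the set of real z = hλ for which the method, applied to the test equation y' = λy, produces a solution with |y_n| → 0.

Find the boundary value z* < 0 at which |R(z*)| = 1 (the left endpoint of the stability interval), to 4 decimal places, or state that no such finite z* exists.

On y'=λy, z=hλ:
  k1=λy_n ⇒ h·k1=z·y_n;  k2=λ(1+1/2z)y_n ⇒ h·k2=z(1+1/2z)y_n
  y_{n+1}/y_n = 1 + 4/11z + 7/11z(1+1/2z) = 1 + z + 7/22z²
  ⇒ R(z) = 1 + z + 7/22z².

Boundary: |R(x)|=1, x<0.
x=-0.98: |R|=0.3256
R=1: x+7/22x²=0 ⇒ x=−22/7=-3.1429; min R=1−1/(4·7/22)=0.2143>−1
Confirm numerically:
  x=-3.123: |R|=0.98027 <1
  x=-2.554: |R|=0.52147 <1
  x=-1.851: |R|=0.23915 <1
  x=-1.576: |R|=0.21429 <1
  x=-3.498: |R|=1.39527 >1
  x=-3.314: |R|=1.18046 >1
Stable set (-3.1429, 0).

z* = -3.1429.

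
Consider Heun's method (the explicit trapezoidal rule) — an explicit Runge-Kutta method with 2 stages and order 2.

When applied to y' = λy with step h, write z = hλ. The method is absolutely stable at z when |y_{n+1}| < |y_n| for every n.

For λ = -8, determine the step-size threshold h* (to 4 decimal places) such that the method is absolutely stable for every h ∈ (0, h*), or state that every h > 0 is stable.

With y'=λy (z=hλ):
  order 2, 2-stage ⇒ R(z)=1+z+z^2/2
  (e.g. R(-0.86)=0.50980, |R|=0.50980)

Boundary: |R(x)|=1, x<0.
x=-0.86: |R|=0.5098
|R(-2.18)|=1.1962 |R(-2.13)|=1.1384 |R(-0.77)|=0.5264
Bisect:
  x_lo=-2.4121 |R|=1.4970  x_hi=-0.2341 |R|=0.7933
  mid=-1.32310 |R|=0.55220 →hi
  mid=-1.86758 |R|=0.87635 →hi
  mid=-2.13983 |R|=1.14960 →lo
  mid=-2.00370 |R|=1.00371 →lo
  mid=-1.93564 |R|=0.93771 →hi
  mid=-1.96967 |R|=0.97013 →hi
  mid=-1.98669 |R|=0.98678 →hi
  ...
  [-2.00012,-1.99998] ⇒ x*=-2.0000
Interval (-2.0000, 0).

(-2.0000,0); λ=-8 ⇒ h* = 0.2500.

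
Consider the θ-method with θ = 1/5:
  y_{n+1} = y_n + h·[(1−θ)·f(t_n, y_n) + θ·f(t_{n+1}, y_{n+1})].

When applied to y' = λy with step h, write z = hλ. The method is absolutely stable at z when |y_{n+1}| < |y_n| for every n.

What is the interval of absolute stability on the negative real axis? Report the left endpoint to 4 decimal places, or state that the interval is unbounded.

(-3.3333, 0).

Set f=λy, z=hλ:
  y_{n+1} = y_n + z·[4/5·y_n + 1/5·y_{n+1}] ⇒ (1 − 1/5z)y_{n+1} = (1 + 4/5z)y_n
  R(z) = (1 + 4/5z)/(1 − 1/5z).

Solve |R(x)|<1 on ℝ⁻.
x=-0.4: |R|=0.6296
R=−1: 1+4/5x = −1+1/5x ⇒ -3/5x=2 ⇒ x=2/(-3/5)=-3.3333
Confirm numerically:
  x=-3.292: |R|=0.98505 <1
  x=-2.026: |R|=0.44179 <1
  x=-1.886: |R|=0.36945 <1
  x=-1.695: |R|=0.26587 <1
  x=-3.794: |R|=1.15715 >1
  x=-3.458: |R|=1.04422 >1
  x=-3.454: |R|=1.04282 >1
So |R|<1 on (-3.3333, 0).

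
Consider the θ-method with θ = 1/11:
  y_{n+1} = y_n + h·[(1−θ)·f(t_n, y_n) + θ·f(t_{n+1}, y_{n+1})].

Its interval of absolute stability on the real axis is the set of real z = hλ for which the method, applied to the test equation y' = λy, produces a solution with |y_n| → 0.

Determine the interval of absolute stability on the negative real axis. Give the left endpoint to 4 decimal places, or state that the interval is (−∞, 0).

z∈(-2.4444,0).

Set f=λy, z=hλ:
  y_{n+1} = y_n + z·[10/11·y_n + 1/11·y_{n+1}] ⇒ (1 − 1/11z)y_{n+1} = (1 + 10/11z)y_n
  so R(z) = (1 + 10/11z)/(1 − 1/11z).

Find x<0 with |R(x)|<1.
x=-1.24: |R|=0.1144
R=−1: 1+10/11x = −1+1/11x ⇒ -9/11x=2 ⇒ x=2/(-9/11)=-2.4444
Confirm numerically:
  x=-1.651: |R|=0.43554 <1
  x=-1.623: |R|=0.41432 <1
  x=-1.362: |R|=0.21194 <1
  x=-1.349: |R|=0.20164 <1
  x=-3.030: |R|=1.37562 >1
  x=-2.944: |R|=1.32243 >1
  x=-2.903: |R|=1.29684 >1
Interval (-2.4444, 0).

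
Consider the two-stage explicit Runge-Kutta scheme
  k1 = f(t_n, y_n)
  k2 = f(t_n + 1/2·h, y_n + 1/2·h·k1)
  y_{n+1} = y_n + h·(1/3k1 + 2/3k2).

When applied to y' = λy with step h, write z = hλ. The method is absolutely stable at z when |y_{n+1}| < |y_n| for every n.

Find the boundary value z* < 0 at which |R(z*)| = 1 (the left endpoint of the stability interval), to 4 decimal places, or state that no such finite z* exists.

z* = -3.0000.

On y'=λy, z=hλ:
  k1=λy_n ⇒ h·k1=z·y_n;  k2=λ(1+1/2z)y_n ⇒ h·k2=z(1+1/2z)y_n
  y_{n+1}/y_n = 1 + 1/3z + 2/3z(1+1/2z) = 1 + z + 1/3z²
  Hence R(z) = 1 + z + 1/3z².

Solve |R(x)|<1 on ℝ⁻.
x=-1.75: |R|=0.2708
R=1: x+1/3x²=0 ⇒ x=−3=-3.0000; min R=1−1/(4·1/3)=0.2500>−1
Confirm numerically:
  x=-2.212: |R|=0.41898 <1
  x=-2.035: |R|=0.34541 <1
  x=-1.616: |R|=0.25449 <1
  x=-1.463: |R|=0.25046 <1
  x=-3.250: |R|=1.27083 >1
  x=-3.077: |R|=1.07898 >1
Interval (-3.0000, 0).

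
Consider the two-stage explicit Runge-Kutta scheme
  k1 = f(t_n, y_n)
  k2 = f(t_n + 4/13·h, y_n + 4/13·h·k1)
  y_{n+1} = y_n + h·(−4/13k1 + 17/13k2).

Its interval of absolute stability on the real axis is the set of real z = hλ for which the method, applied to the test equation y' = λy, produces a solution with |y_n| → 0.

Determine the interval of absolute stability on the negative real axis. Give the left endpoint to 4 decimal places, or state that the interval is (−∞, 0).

z∈(-2.4853,0).

Set f=λy, z=hλ:
  k1=λy_n ⇒ h·k1=z·y_n;  k2=λ(1+4/13z)y_n ⇒ h·k2=z(1+4/13z)y_n
  y_{n+1}/y_n = 1 − 4/13z + 17/13z(1+4/13z) = 1 + z + 68/169z²
  ⇒ R(z) = 1 + z + 68/169z².

Solve |R(x)|<1 on ℝ⁻.
x=-1.24: |R|=0.3787
R=1: x+68/169x²=0 ⇒ x=−169/68=-2.4853; min R=1−1/(4·68/169)=0.3787>−1
Confirm numerically:
  x=-2.250: |R|=0.78698 <1
  x=-2.141: |R|=0.70340 <1
  x=-1.110: |R|=0.38576 <1
  x=-3.007: |R|=1.63122 >1
  x=-2.945: |R|=1.54474 >1
  x=-2.746: |R|=1.28805 >1
Stable set (-2.4853, 0).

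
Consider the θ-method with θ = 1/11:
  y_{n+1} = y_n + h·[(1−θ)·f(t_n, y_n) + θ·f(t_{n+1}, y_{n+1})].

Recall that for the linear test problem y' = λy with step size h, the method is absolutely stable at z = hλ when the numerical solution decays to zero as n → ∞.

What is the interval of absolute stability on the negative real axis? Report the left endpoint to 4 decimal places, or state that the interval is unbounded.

With y'=λy (z=hλ):
  y_{n+1} = y_n + z·[10/11·y_n + 1/11·y_{n+1}] ⇒ (1 − 1/11z)y_{n+1} = (1 + 10/11z)y_n
  Hence R(z) = (1 + 10/11z)/(1 − 1/11z).

Boundary: |R(x)|=1, x<0.
x=-0.62: |R|=0.4131
R=−1: 1+10/11x = −1+1/11x ⇒ -9/11x=2 ⇒ x=2/(-9/11)=-2.4444
Confirm numerically:
  x=-2.285: |R|=0.89198 <1
  x=-2.111: |R|=0.77111 <1
  x=-1.873: |R|=0.60048 <1
  x=-1.751: |R|=0.51055 <1
  x=-3.017: |R|=1.36763 >1
  x=-2.896: |R|=1.29246 >1
  x=-2.846: |R|=1.26101 >1
Stable set (-2.4444, 0).

(-2.4444, 0).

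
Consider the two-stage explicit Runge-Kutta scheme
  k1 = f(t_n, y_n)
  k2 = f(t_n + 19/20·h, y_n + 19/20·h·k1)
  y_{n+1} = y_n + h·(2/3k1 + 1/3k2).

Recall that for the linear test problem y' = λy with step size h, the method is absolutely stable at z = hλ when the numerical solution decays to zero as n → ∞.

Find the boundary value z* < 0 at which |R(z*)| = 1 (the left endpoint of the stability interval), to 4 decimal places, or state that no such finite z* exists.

On y'=λy, z=hλ:
  k1=λy_n ⇒ h·k1=z·y_n;  k2=λ(1+19/20z)y_n ⇒ h·k2=z(1+19/20z)y_n
  y_{n+1}/y_n = 1 + 2/3z + 1/3z(1+19/20z) = 1 + z + 19/60z²
  so R(z) = 1 + z + 19/60z².

Find x<0 with |R(x)|<1.
x=-0.51: |R|=0.5724
R=1: x+19/60x²=0 ⇒ x=−60/19=-3.1579; min R=1−1/(4·19/60)=0.2105>−1
Confirm numerically:
  x=-1.779: |R|=0.22320 <1
  x=-1.349: |R|=0.22727 <1
  x=-1.298: |R|=0.23552 <1
  x=-3.717: |R|=1.65809 >1
  x=-3.264: |R|=1.10967 >1
Interval (-3.1579, 0).

left endpoint -3.1579.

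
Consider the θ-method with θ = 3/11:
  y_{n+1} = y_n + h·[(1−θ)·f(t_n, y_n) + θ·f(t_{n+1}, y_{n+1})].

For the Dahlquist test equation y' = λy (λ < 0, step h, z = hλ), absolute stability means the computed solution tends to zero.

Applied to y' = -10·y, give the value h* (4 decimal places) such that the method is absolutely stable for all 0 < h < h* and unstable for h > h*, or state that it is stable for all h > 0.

On y'=λy, z=hλ:
  y_{n+1} = y_n + z·[8/11·y_n + 3/11·y_{n+1}] ⇒ (1 − 3/11z)y_{n+1} = (1 + 8/11z)y_n
  Hence R(z) = (1 + 8/11z)/(1 − 3/11z).

Solve |R(x)|<1 on ℝ⁻.
x=-1.74: |R|=0.1800
R=−1: 1+8/11x = −1+3/11x ⇒ -5/11x=2 ⇒ x=2/(-5/11)=-4.4000
Confirm numerically:
  x=-2.889: |R|=0.61585 <1
  x=-2.775: |R|=0.57956 <1
  x=-2.148: |R|=0.35451 <1
  x=-4.789: |R|=1.07667 >1
  x=-4.460: |R|=1.01231 >1
  x=-4.443: |R|=1.00884 >1
Stable set (-4.4000, 0).

(-4.4000,0); λ=-10 ⇒ h* = (22/5)/10 = 0.4400.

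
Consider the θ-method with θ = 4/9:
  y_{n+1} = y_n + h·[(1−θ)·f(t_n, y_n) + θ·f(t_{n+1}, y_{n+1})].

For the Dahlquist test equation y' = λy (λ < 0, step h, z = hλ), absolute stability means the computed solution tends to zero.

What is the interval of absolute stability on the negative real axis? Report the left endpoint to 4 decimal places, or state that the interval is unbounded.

Test eqn y'=λy, z=hλ:
  y_{n+1} = y_n + z·[5/9·y_n + 4/9·y_{n+1}] ⇒ (1 − 4/9z)y_{n+1} = (1 + 5/9z)y_n
  so R(z) = (1 + 5/9z)/(1 − 4/9z).

Boundary: |R(x)|=1, x<0.
x=-1.64: |R|=0.0514
R=−1: 1+5/9x = −1+4/9x ⇒ -1/9x=2 ⇒ x=2/(-1/9)=-18.0000
Confirm numerically:
  x=-16.907: |R|=0.98574 <1
  x=-14.430: |R|=0.94649 <1
  x=-13.271: |R|=0.92383 <1
  x=-9.011: |R|=0.80044 <1
  x=-18.440: |R|=1.00532 >1
  x=-18.152: |R|=1.00186 >1
So |R|<1 on (-18.0000, 0).

(-18.0000, 0).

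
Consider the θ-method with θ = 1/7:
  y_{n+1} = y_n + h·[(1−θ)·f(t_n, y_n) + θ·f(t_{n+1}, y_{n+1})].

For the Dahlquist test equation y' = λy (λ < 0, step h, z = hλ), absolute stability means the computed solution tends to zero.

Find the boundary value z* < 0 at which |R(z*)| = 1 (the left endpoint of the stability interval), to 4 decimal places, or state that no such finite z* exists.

Test eqn y'=λy, z=hλ:
  y_{n+1} = y_n + z·[6/7·y_n + 1/7·y_{n+1}] ⇒ (1 − 1/7z)y_{n+1} = (1 + 6/7z)y_n
  so R(z) = (1 + 6/7z)/(1 − 1/7z).

Solve |R(x)|<1 on ℝ⁻.
x=-0.38: |R|=0.6396
R=−1: 1+6/7x = −1+1/7x ⇒ -5/7x=2 ⇒ x=2/(-5/7)=-2.8000
Confirm numerically:
  x=-2.618: |R|=0.90539 <1
  x=-1.989: |R|=0.54889 <1
  x=-1.929: |R|=0.51226 <1
  x=-1.164: |R|=0.00196 <1
  x=-3.269: |R|=1.22836 >1
  x=-3.232: |R|=1.21110 >1
  x=-3.127: |R|=1.16145 >1
Interval (-2.8000, 0).

left endpoint -2.8000.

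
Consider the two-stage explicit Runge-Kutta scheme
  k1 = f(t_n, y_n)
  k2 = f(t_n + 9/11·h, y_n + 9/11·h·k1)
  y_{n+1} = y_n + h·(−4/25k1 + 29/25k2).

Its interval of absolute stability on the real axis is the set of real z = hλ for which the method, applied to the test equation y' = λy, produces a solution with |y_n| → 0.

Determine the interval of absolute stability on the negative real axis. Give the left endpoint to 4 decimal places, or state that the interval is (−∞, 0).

(-1.0536, 0).

With y'=λy (z=hλ):
  k1=λy_n ⇒ h·k1=z·y_n;  k2=λ(1+9/11z)y_n ⇒ h·k2=z(1+9/11z)y_n
  y_{n+1}/y_n = 1 − 4/25z + 29/25z(1+9/11z) = 1 + z + 261/275z²
  ⇒ R(z) = 1 + z + 261/275z².

Solve |R(x)|<1 on ℝ⁻.
x=-1.72: |R|=2.0878
R=1: x+261/275x²=0 ⇒ x=−275/261=-1.0536; min R=1−1/(4·261/275)=0.7366>−1
Confirm numerically:
  x=-0.952: |R|=0.90816 <1
  x=-0.802: |R|=0.80846 <1
  x=-0.725: |R|=0.77387 <1
  x=-0.587: |R|=0.74003 <1
  x=-1.114: |R|=1.06382 >1
  x=-1.096: |R|=1.04406 >1
So |R|<1 on (-1.0536, 0).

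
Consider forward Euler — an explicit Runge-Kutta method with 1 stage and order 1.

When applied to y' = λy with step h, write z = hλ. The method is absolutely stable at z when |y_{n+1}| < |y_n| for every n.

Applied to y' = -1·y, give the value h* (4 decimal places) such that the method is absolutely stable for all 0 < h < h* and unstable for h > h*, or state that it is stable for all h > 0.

On y'=λy, z=hλ:
  order 1, 1-stage ⇒ R(z)=1+z
  (e.g. R(-0.86)=0.14000, |R|=0.14000)

Find x<0 with |R(x)|<1.
x=-0.86: |R|=0.1400
|R(-1.73)|=0.7300 |R(-0.69)|=0.3100 |R(-0.56)|=0.4400
Bisect:
  x_lo=-2.8622 |R|=1.8622  x_hi=-0.2367 |R|=0.7633
  mid=-1.54949 |R|=0.54949 →hi
  mid=-2.20587 |R|=1.20587 →lo
  mid=-1.87768 |R|=0.87768 →hi
  mid=-2.04177 |R|=1.04177 →lo
  mid=-1.95972 |R|=0.95972 →hi
  mid=-2.00075 |R|=1.00075 →lo
  mid=-1.98024 |R|=0.98024 →hi
  mid=-1.99049 |R|=0.99049 →hi
  mid=-1.99562 |R|=0.99562 →hi
  mid=-1.99818 |R|=0.99818 →hi
  ...
  [-2.00011,-1.99995] ⇒ x*=-2.0000
Interval (-2.0000, 0).

(-2.0000,0); λ=-1 ⇒ h* = 2.0000.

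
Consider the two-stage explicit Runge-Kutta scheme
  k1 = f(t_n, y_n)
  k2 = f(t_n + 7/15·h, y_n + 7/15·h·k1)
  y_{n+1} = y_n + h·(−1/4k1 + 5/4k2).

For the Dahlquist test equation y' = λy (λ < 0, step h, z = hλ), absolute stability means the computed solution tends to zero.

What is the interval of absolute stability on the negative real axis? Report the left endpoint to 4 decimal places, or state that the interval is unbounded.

Test eqn y'=λy, z=hλ:
  k1=λy_n ⇒ h·k1=z·y_n;  k2=λ(1+7/15z)y_n ⇒ h·k2=z(1+7/15z)y_n
  y_{n+1}/y_n = 1 − 1/4z + 5/4z(1+7/15z) = 1 + z + 7/12z²
  ⇒ R(z) = 1 + z + 7/12z².

Need |R(x)|<1, x<0.
x=-1.29: |R|=0.6807
R=1: x+7/12x²=0 ⇒ x=−12/7=-1.7143; min R=1−1/(4·7/12)=0.5714>−1
Confirm numerically:
  x=-1.448: |R|=0.77508 <1
  x=-0.870: |R|=0.57153 <1
  x=-0.825: |R|=0.57203 <1
  x=-0.801: |R|=0.57327 <1
  x=-1.952: |R|=1.27068 >1
  x=-1.803: |R|=1.09331 >1
  x=-1.761: |R|=1.04799 >1
So |R|<1 on (-1.7143, 0).

z∈(-1.7143,0).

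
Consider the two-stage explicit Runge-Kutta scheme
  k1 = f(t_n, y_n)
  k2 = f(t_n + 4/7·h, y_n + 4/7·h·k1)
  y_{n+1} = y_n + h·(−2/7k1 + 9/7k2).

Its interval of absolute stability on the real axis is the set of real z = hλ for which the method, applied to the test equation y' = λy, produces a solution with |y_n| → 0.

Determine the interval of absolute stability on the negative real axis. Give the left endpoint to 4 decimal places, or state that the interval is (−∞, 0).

(-1.3611, 0).

With y'=λy (z=hλ):
  k1=λy_n ⇒ h·k1=z·y_n;  k2=λ(1+4/7z)y_n ⇒ h·k2=z(1+4/7z)y_n
  y_{n+1}/y_n = 1 − 2/7z + 9/7z(1+4/7z) = 1 + z + 36/49z²
  ⇒ R(z) = 1 + z + 36/49z².

Boundary: |R(x)|=1, x<0.
x=-0.87: |R|=0.6861
R=1: x+36/49x²=0 ⇒ x=−49/36=-1.3611; min R=1−1/(4·36/49)=0.6597>−1
Confirm numerically:
  x=-1.291: |R|=0.93350 <1
  x=-0.840: |R|=0.67840 <1
  x=-0.735: |R|=0.66190 <1
  x=-1.883: |R|=1.72200 >1
  x=-1.627: |R|=1.31783 >1
  x=-1.540: |R|=1.20240 >1
Stable set (-1.3611, 0).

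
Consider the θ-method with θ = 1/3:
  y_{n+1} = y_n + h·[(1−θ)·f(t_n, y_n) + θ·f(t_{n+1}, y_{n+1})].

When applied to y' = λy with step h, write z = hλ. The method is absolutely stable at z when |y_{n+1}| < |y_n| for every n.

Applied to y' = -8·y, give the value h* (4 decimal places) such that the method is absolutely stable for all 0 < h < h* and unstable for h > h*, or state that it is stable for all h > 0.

(-6.0000,0); λ=-8 ⇒ h* = (6)/8 = 0.7500.

On y'=λy, z=hλ:
  y_{n+1} = y_n + z·[2/3·y_n + 1/3·y_{n+1}] ⇒ (1 − 1/3z)y_{n+1} = (1 + 2/3z)y_n
  R(z) = (1 + 2/3z)/(1 − 1/3z).

Need |R(x)|<1, x<0.
x=-1.77: |R|=0.1132
R=−1: 1+2/3x = −1+1/3x ⇒ -1/3x=2 ⇒ x=2/(-1/3)=-6.0000
Confirm numerically:
  x=-4.852: |R|=0.85380 <1
  x=-3.363: |R|=0.58557 <1
  x=-2.801: |R|=0.44854 <1
  x=-6.455: |R|=1.04812 >1
  x=-6.301: |R|=1.03236 >1
Interval (-6.0000, 0).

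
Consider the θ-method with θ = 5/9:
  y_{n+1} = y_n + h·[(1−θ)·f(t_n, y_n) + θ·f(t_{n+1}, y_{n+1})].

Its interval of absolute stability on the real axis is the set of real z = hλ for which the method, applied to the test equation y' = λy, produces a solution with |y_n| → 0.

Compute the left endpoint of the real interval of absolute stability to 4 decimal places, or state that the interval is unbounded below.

interval (−∞, 0).

With y'=λy (z=hλ):
  y_{n+1} = y_n + z·[4/9·y_n + 5/9·y_{n+1}] ⇒ (1 − 5/9z)y_{n+1} = (1 + 4/9z)y_n
  Hence R(z) = (1 + 4/9z)/(1 − 5/9z).

Boundary: |R(x)|=1, x<0.
x=-1.13: |R|=0.3058
x=-2: |R|=0.0526
x=-10: |R|=0.5254
x=-100: |R|=0.7682
θ=5/9≥1/2 ⇒ |1+4/9x|<|1−5/9x| ∀x<0 ⇒ unbounded interval.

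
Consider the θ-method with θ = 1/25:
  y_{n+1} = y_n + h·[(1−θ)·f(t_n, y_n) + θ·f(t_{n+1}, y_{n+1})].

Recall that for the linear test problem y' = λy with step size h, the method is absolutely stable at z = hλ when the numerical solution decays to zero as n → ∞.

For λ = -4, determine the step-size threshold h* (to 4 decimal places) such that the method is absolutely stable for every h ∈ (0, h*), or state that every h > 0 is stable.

(-2.1739,0); λ=-4 ⇒ h* = (50/23)/4 = 0.5435.

With y'=λy (z=hλ):
  y_{n+1} = y_n + z·[24/25·y_n + 1/25·y_{n+1}] ⇒ (1 − 1/25z)y_{n+1} = (1 + 24/25z)y_n
  so R(z) = (1 + 24/25z)/(1 − 1/25z).

Need |R(x)|<1, x<0.
x=-1.09: |R|=0.0445
R=−1: 1+24/25x = −1+1/25x ⇒ -23/25x=2 ⇒ x=2/(-23/25)=-2.1739
Confirm numerically:
  x=-1.602: |R|=0.50553 <1
  x=-1.407: |R|=0.33203 <1
  x=-1.158: |R|=0.10674 <1
  x=-1.067: |R|=0.02332 <1
  x=-2.447: |R|=1.22884 >1
  x=-2.407: |R|=1.19561 >1
Interval (-2.1739, 0).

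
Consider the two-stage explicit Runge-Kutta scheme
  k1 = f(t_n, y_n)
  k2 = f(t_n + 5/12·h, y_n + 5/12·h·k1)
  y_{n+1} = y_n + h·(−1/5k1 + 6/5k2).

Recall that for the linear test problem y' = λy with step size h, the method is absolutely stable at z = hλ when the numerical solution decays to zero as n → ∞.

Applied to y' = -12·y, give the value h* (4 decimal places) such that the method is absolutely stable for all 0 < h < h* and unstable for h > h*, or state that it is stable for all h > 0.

On y'=λy, z=hλ:
  k1=λy_n ⇒ h·k1=z·y_n;  k2=λ(1+5/12z)y_n ⇒ h·k2=z(1+5/12z)y_n
  y_{n+1}/y_n = 1 − 1/5z + 6/5z(1+5/12z) = 1 + z + 1/2z²
  ⇒ R(z) = 1 + z + 1/2z².

Need |R(x)|<1, x<0.
x=-0.68: |R|=0.5512
R=1: x+1/2x²=0 ⇒ x=−2=-2.0000; min R=1−1/(4·1/2)=0.5000>−1
Confirm numerically:
  x=-1.696: |R|=0.74221 <1
  x=-1.510: |R|=0.63005 <1
  x=-1.199: |R|=0.51980 <1
  x=-2.322: |R|=1.37384 >1
  x=-2.205: |R|=1.22601 >1
  x=-2.136: |R|=1.14525 >1
Interval (-2.0000, 0).

(-2.0000,0); λ=-12 ⇒ h* = (2)/12 = 0.1667.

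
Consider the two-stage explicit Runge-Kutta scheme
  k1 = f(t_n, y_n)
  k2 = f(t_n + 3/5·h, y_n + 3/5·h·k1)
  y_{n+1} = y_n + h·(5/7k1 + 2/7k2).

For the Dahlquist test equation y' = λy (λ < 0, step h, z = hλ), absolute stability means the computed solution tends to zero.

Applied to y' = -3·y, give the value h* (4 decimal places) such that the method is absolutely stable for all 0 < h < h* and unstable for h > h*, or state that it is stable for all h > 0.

With y'=λy (z=hλ):
  k1=λy_n ⇒ h·k1=z·y_n;  k2=λ(1+3/5z)y_n ⇒ h·k2=z(1+3/5z)y_n
  y_{n+1}/y_n = 1 + 5/7z + 2/7z(1+3/5z) = 1 + z + 6/35z²
  Hence R(z) = 1 + z + 6/35z².

Need |R(x)|<1, x<0.
x=-1.31: |R|=0.0158
R=1: x+6/35x²=0 ⇒ x=−35/6=-5.8333; min R=1−1/(4·6/35)=-0.4583>−1
Confirm numerically:
  x=-4.451: |R|=0.05476 <1
  x=-3.095: |R|=0.45288 <1
  x=-2.927: |R|=0.45832 <1
  x=-6.024: |R|=1.19690 >1
  x=-5.887: |R|=1.05416 >1
Stable set (-5.8333, 0).

(-5.8333,0); λ=-3 ⇒ h* = (35/6)/3 = 1.9444.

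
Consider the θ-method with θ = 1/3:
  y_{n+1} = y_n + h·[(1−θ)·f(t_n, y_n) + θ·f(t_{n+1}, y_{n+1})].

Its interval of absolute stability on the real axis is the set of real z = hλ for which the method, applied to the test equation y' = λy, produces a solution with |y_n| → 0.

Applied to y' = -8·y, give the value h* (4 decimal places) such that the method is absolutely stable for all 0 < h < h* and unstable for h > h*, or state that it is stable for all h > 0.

(-6.0000,0); λ=-8 ⇒ h* = (6)/8 = 0.7500.

Test eqn y'=λy, z=hλ:
  y_{n+1} = y_n + z·[2/3·y_n + 1/3·y_{n+1}] ⇒ (1 − 1/3z)y_{n+1} = (1 + 2/3z)y_n
  so R(z) = (1 + 2/3z)/(1 − 1/3z).

Boundary: |R(x)|=1, x<0.
x=-1.37: |R|=0.0595
R=−1: 1+2/3x = −1+1/3x ⇒ -1/3x=2 ⇒ x=2/(-1/3)=-6.0000
Confirm numerically:
  x=-5.699: |R|=0.96540 <1
  x=-4.938: |R|=0.86621 <1
  x=-3.653: |R|=0.64723 <1
  x=-6.572: |R|=1.05976 >1
  x=-6.460: |R|=1.04863 >1
  x=-6.114: |R|=1.01251 >1
Interval (-6.0000, 0).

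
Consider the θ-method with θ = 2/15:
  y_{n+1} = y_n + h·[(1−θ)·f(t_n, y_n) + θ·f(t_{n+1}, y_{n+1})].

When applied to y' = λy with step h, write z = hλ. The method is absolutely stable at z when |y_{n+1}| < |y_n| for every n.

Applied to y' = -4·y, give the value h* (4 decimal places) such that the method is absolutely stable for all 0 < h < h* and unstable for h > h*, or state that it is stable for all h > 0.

Test eqn y'=λy, z=hλ:
  y_{n+1} = y_n + z·[13/15·y_n + 2/15·y_{n+1}] ⇒ (1 − 2/15z)y_{n+1} = (1 + 13/15z)y_n
  R(z) = (1 + 13/15z)/(1 − 2/15z).

Find x<0 with |R(x)|<1.
x=-0.99: |R|=0.1254
R=−1: 1+13/15x = −1+2/15x ⇒ -11/15x=2 ⇒ x=2/(-11/15)=-2.7273
Confirm numerically:
  x=-2.593: |R|=0.92683 <1
  x=-2.388: |R|=0.81129 <1
  x=-1.554: |R|=0.28728 <1
  x=-3.221: |R|=1.25329 >1
  x=-3.172: |R|=1.22920 >1
So |R|<1 on (-2.7273, 0).

(-2.7273,0); λ=-4 ⇒ h* = (30/11)/4 = 0.6818.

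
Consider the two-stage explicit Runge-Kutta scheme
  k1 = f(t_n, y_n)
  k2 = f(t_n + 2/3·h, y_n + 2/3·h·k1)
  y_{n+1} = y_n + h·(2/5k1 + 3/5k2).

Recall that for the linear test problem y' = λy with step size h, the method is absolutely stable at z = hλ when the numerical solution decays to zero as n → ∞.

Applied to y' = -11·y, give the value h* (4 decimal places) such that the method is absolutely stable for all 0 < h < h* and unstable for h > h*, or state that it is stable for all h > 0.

(-2.5000,0); λ=-11 ⇒ h* = (5/2)/11 = 0.2273.

On y'=λy, z=hλ:
  k1=λy_n ⇒ h·k1=z·y_n;  k2=λ(1+2/3z)y_n ⇒ h·k2=z(1+2/3z)y_n
  y_{n+1}/y_n = 1 + 2/5z + 3/5z(1+2/3z) = 1 + z + 2/5z²
  Hence R(z) = 1 + z + 2/5z².

Find x<0 with |R(x)|<1.
x=-1: |R|=0.4000
R=1: x+2/5x²=0 ⇒ x=−5/2=-2.5000; min R=1−1/(4·2/5)=0.3750>−1
Confirm numerically:
  x=-2.277: |R|=0.79689 <1
  x=-1.938: |R|=0.56434 <1
  x=-1.936: |R|=0.56324 <1
  x=-1.682: |R|=0.44965 <1
  x=-3.098: |R|=1.74104 >1
  x=-2.889: |R|=1.44953 >1
Interval (-2.5000, 0).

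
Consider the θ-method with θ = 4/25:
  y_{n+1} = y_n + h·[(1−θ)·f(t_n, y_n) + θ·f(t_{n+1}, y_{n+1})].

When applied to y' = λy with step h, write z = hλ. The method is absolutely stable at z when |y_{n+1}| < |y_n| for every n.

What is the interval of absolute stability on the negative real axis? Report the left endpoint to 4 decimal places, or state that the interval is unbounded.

Set f=λy, z=hλ:
  y_{n+1} = y_n + z·[21/25·y_n + 4/25·y_{n+1}] ⇒ (1 − 4/25z)y_{n+1} = (1 + 21/25z)y_n
  ⇒ R(z) = (1 + 21/25z)/(1 − 4/25z).

Solve |R(x)|<1 on ℝ⁻.
x=-0.89: |R|=0.2209
R=−1: 1+21/25x = −1+4/25x ⇒ -17/25x=2 ⇒ x=2/(-17/25)=-2.9412
Confirm numerically:
  x=-2.536: |R|=0.80401 <1
  x=-2.214: |R|=0.63487 <1
  x=-1.645: |R|=0.30225 <1
  x=-3.506: |R|=1.24605 >1
  x=-3.394: |R|=1.19955 >1
  x=-3.198: |R|=1.11553 >1
So |R|<1 on (-2.9412, 0).

z∈(-2.9412,0).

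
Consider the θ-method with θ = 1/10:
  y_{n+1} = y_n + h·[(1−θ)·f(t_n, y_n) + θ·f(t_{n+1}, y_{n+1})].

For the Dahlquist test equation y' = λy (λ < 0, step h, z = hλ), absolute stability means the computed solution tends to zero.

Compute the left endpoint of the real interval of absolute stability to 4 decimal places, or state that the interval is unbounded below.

z* = -2.5000.

On y'=λy, z=hλ:
  y_{n+1} = y_n + z·[9/10·y_n + 1/10·y_{n+1}] ⇒ (1 − 1/10z)y_{n+1} = (1 + 9/10z)y_n
  Hence R(z) = (1 + 9/10z)/(1 − 1/10z).

Find x<0 with |R(x)|<1.
x=-0.7: |R|=0.3458
R=−1: 1+9/10x = −1+1/10x ⇒ -4/5x=2 ⇒ x=2/(-4/5)=-2.5000
Confirm numerically:
  x=-2.101: |R|=0.73622 <1
  x=-1.692: |R|=0.44714 <1
  x=-1.543: |R|=0.33674 <1
  x=-2.902: |R|=1.24926 >1
  x=-2.617: |R|=1.07419 >1
  x=-2.560: |R|=1.03822 >1
Interval (-2.5000, 0).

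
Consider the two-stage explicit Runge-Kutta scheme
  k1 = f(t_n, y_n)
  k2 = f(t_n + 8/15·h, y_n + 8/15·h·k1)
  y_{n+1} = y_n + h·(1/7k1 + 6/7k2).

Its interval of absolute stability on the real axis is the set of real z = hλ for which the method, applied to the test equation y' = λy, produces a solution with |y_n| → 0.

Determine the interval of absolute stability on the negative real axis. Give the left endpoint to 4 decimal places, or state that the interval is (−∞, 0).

z∈(-2.1875,0).

On y'=λy, z=hλ:
  k1=λy_n ⇒ h·k1=z·y_n;  k2=λ(1+8/15z)y_n ⇒ h·k2=z(1+8/15z)y_n
  y_{n+1}/y_n = 1 + 1/7z + 6/7z(1+8/15z) = 1 + z + 16/35z²
  ⇒ R(z) = 1 + z + 16/35z².

Solve |R(x)|<1 on ℝ⁻.
x=-0.83: |R|=0.4849
R=1: x+16/35x²=0 ⇒ x=−35/16=-2.1875; min R=1−1/(4·16/35)=0.4531>−1
Confirm numerically:
  x=-1.719: |R|=0.63184 <1
  x=-1.009: |R|=0.45641 <1
  x=-0.979: |R|=0.45914 <1
  x=-0.939: |R|=0.46407 <1
  x=-2.755: |R|=1.71473 >1
  x=-2.369: |R|=1.19656 >1
  x=-2.232: |R|=1.04541 >1
Interval (-2.1875, 0).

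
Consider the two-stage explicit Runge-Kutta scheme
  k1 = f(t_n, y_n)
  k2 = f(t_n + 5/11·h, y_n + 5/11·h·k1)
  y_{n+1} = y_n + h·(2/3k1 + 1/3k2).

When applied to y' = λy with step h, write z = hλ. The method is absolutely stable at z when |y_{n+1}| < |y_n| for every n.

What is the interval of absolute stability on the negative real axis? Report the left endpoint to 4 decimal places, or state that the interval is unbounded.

z∈(-6.6000,0).

On y'=λy, z=hλ:
  k1=λy_n ⇒ h·k1=z·y_n;  k2=λ(1+5/11z)y_n ⇒ h·k2=z(1+5/11z)y_n
  y_{n+1}/y_n = 1 + 2/3z + 1/3z(1+5/11z) = 1 + z + 5/33z²
  ⇒ R(z) = 1 + z + 5/33z².

Need |R(x)|<1, x<0.
x=-0.31: |R|=0.7046
R=1: x+5/33x²=0 ⇒ x=−33/5=-6.6000; min R=1−1/(4·5/33)=-0.6500>−1
Confirm numerically:
  x=-5.176: |R|=0.11676 <1
  x=-3.572: |R|=0.63879 <1
  x=-3.398: |R|=0.64854 <1
  x=-7.159: |R|=1.60635 >1
  x=-6.761: |R|=1.16493 >1
So |R|<1 on (-6.6000, 0).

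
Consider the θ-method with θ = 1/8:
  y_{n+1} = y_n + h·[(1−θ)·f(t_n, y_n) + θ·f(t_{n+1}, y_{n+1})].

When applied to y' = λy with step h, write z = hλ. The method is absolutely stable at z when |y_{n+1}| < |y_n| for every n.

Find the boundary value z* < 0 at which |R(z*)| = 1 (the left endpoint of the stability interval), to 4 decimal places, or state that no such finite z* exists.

On y'=λy, z=hλ:
  y_{n+1} = y_n + z·[7/8·y_n + 1/8·y_{n+1}] ⇒ (1 − 1/8z)y_{n+1} = (1 + 7/8z)y_n
  R(z) = (1 + 7/8z)/(1 − 1/8z).

Need |R(x)|<1, x<0.
x=-1.61: |R|=0.3403
R=−1: 1+7/8x = −1+1/8x ⇒ -3/4x=2 ⇒ x=2/(-3/4)=-2.6667
Confirm numerically:
  x=-2.560: |R|=0.93939 <1
  x=-2.078: |R|=0.64953 <1
  x=-1.342: |R|=0.14922 <1
  x=-2.888: |R|=1.12197 >1
  x=-2.810: |R|=1.07956 >1
  x=-2.720: |R|=1.02985 >1
Stable set (-2.6667, 0).

left endpoint -2.6667.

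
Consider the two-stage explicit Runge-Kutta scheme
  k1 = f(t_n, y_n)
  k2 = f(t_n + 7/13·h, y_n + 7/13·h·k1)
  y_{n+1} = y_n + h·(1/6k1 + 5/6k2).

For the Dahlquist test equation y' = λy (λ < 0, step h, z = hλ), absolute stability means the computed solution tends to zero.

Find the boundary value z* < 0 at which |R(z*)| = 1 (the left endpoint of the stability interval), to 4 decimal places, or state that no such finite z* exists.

Set f=λy, z=hλ:
  k1=λy_n ⇒ h·k1=z·y_n;  k2=λ(1+7/13z)y_n ⇒ h·k2=z(1+7/13z)y_n
  y_{n+1}/y_n = 1 + 1/6z + 5/6z(1+7/13z) = 1 + z + 35/78z²
  R(z) = 1 + z + 35/78z².

Need |R(x)|<1, x<0.
x=-0.42: |R|=0.6592
R=1: x+35/78x²=0 ⇒ x=−78/35=-2.2286; min R=1−1/(4·35/78)=0.4429>−1
Confirm numerically:
  x=-2.070: |R|=0.85271 <1
  x=-1.869: |R|=0.69844 <1
  x=-1.252: |R|=0.45137 <1
  x=-2.763: |R|=1.66259 >1
  x=-2.428: |R|=1.21727 >1
So |R|<1 on (-2.2286, 0).

left endpoint -2.2286.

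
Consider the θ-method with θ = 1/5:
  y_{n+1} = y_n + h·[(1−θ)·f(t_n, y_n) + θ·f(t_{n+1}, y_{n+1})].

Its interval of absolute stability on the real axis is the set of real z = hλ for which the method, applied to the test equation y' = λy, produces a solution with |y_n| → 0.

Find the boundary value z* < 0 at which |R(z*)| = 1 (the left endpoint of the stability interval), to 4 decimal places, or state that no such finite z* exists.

With y'=λy (z=hλ):
  y_{n+1} = y_n + z·[4/5·y_n + 1/5·y_{n+1}] ⇒ (1 − 1/5z)y_{n+1} = (1 + 4/5z)y_n
  R(z) = (1 + 4/5z)/(1 − 1/5z).

Find x<0 with |R(x)|<1.
x=-0.69: |R|=0.3937
R=−1: 1+4/5x = −1+1/5x ⇒ -3/5x=2 ⇒ x=2/(-3/5)=-3.3333
Confirm numerically:
  x=-2.639: |R|=0.72732 <1
  x=-1.824: |R|=0.33646 <1
  x=-1.723: |R|=0.28142 <1
  x=-1.696: |R|=0.26643 <1
  x=-3.933: |R|=1.20139 >1
  x=-3.434: |R|=1.03581 >1
Interval (-3.3333, 0).

left endpoint -3.3333.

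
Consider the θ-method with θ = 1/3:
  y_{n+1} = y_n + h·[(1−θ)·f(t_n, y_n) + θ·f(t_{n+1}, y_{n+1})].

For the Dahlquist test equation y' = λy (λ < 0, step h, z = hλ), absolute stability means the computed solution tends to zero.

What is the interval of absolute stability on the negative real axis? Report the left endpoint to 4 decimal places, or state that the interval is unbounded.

Set f=λy, z=hλ:
  y_{n+1} = y_n + z·[2/3·y_n + 1/3·y_{n+1}] ⇒ (1 − 1/3z)y_{n+1} = (1 + 2/3z)y_n
  so R(z) = (1 + 2/3z)/(1 − 1/3z).

Find x<0 with |R(x)|<1.
x=-0.76: |R|=0.3936
R=−1: 1+2/3x = −1+1/3x ⇒ -1/3x=2 ⇒ x=2/(-1/3)=-6.0000
Confirm numerically:
  x=-4.320: |R|=0.77049 <1
  x=-3.824: |R|=0.68113 <1
  x=-3.059: |R|=0.51461 <1
  x=-6.291: |R|=1.03132 >1
  x=-6.154: |R|=1.01682 >1
  x=-6.127: |R|=1.01391 >1
Stable set (-6.0000, 0).

(-6.0000, 0).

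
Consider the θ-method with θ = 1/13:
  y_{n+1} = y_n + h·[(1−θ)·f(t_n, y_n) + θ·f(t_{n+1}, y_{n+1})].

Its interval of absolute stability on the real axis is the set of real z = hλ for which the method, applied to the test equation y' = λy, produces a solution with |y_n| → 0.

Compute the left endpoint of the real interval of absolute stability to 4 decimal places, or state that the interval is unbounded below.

Test eqn y'=λy, z=hλ:
  y_{n+1} = y_n + z·[12/13·y_n + 1/13·y_{n+1}] ⇒ (1 − 1/13z)y_{n+1} = (1 + 12/13z)y_n
  so R(z) = (1 + 12/13z)/(1 − 1/13z).

Solve |R(x)|<1 on ℝ⁻.
x=-0.67: |R|=0.3628
R=−1: 1+12/13x = −1+1/13x ⇒ -11/13x=2 ⇒ x=2/(-11/13)=-2.3636
Confirm numerically:
  x=-2.274: |R|=0.93545 <1
  x=-2.136: |R|=0.83457 <1
  x=-1.068: |R|=0.01308 <1
  x=-2.672: |R|=1.21644 >1
  x=-2.412: |R|=1.03452 >1
So |R|<1 on (-2.3636, 0).

z* = -2.3636.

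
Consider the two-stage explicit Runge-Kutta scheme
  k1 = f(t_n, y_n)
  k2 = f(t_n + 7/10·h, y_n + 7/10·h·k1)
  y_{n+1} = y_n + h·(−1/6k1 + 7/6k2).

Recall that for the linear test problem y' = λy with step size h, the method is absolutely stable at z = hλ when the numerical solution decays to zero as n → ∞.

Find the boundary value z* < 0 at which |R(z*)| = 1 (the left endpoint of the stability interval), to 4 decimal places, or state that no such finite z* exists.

z* = -1.2245.

With y'=λy (z=hλ):
  k1=λy_n ⇒ h·k1=z·y_n;  k2=λ(1+7/10z)y_n ⇒ h·k2=z(1+7/10z)y_n
  y_{n+1}/y_n = 1 − 1/6z + 7/6z(1+7/10z) = 1 + z + 49/60z²
  so R(z) = 1 + z + 49/60z².

Find x<0 with |R(x)|<1.
x=-1.74: |R|=1.7325
R=1: x+49/60x²=0 ⇒ x=−60/49=-1.2245; min R=1−1/(4·49/60)=0.6939>−1
Confirm numerically:
  x=-0.991: |R|=0.81103 <1
  x=-0.696: |R|=0.69961 <1
  x=-0.618: |R|=0.69390 <1
  x=-1.620: |R|=1.52326 >1
  x=-1.259: |R|=1.03548 >1
Interval (-1.2245, 0).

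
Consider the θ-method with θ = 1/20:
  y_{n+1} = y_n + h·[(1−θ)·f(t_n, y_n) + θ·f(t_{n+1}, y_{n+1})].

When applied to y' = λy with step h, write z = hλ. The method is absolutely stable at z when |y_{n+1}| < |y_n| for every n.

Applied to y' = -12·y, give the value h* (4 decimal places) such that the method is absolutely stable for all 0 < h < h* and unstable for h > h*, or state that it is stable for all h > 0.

Set f=λy, z=hλ:
  y_{n+1} = y_n + z·[19/20·y_n + 1/20·y_{n+1}] ⇒ (1 − 1/20z)y_{n+1} = (1 + 19/20z)y_n
  so R(z) = (1 + 19/20z)/(1 − 1/20z).

Need |R(x)|<1, x<0.
x=-0.92: |R|=0.1205
R=−1: 1+19/20x = −1+1/20x ⇒ -9/10x=2 ⇒ x=2/(-9/10)=-2.2222
Confirm numerically:
  x=-1.629: |R|=0.50631 <1
  x=-1.497: |R|=0.39275 <1
  x=-1.174: |R|=0.10891 <1
  x=-1.110: |R|=0.05163 <1
  x=-2.733: |R|=1.40443 >1
  x=-2.503: |R|=1.22459 >1
So |R|<1 on (-2.2222, 0).

(-2.2222,0); λ=-12 ⇒ h* = (20/9)/12 = 0.1852.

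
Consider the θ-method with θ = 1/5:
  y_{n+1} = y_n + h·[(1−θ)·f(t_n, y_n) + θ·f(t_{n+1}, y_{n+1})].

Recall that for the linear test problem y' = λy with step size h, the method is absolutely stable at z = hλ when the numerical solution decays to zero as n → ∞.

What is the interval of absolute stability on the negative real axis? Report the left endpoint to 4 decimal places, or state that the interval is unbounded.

z∈(-3.3333,0).

Set f=λy, z=hλ:
  y_{n+1} = y_n + z·[4/5·y_n + 1/5·y_{n+1}] ⇒ (1 − 1/5z)y_{n+1} = (1 + 4/5z)y_n
  R(z) = (1 + 4/5z)/(1 − 1/5z).

Need |R(x)|<1, x<0.
x=-1.17: |R|=0.0519
R=−1: 1+4/5x = −1+1/5x ⇒ -3/5x=2 ⇒ x=2/(-3/5)=-3.3333
Confirm numerically:
  x=-3.164: |R|=0.93778 <1
  x=-3.026: |R|=0.88512 <1
  x=-2.617: |R|=0.71787 <1
  x=-3.888: |R|=1.18722 >1
  x=-3.539: |R|=1.07226 >1
  x=-3.465: |R|=1.04666 >1
Interval (-3.3333, 0).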